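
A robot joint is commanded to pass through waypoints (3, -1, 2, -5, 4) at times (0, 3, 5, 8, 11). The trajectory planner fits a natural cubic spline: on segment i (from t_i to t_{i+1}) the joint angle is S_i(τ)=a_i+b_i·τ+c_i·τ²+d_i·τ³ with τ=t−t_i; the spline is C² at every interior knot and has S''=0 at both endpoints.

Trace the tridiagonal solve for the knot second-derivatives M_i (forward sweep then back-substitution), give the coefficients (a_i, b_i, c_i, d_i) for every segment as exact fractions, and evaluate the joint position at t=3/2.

  seg 0: a=3 b=-607/236 c=0 d=877/6372
  seg 1: a=-1 b=135/118 c=877/708 d=-751/1416
  seg 2: a=2 b=-47/177 c=-344/177 d=74/177
  seg 3: a=-5 b=-113/177 c=322/177 d=-322/1593
S(3/2) = -743/1888

Δ: Δ0=-4/3, Δ1=3/2, Δ2=-7/3, Δ3=3
row 1: diag=10, rhs=17; c'=1/5, d'=17/10
row 2: denom=10−2·1/5=48/5; d'=(-23−2·17/10)/(48/5)=-11/4
row 3: denom=12−3·5/16=177/16; d'=(32−3·-11/4)/(177/16)=644/177
back: M3=644/177
back: M2=-11/4−5/16·644/177=-688/177
back: M1=17/10−1/5·-688/177=877/354
M: M0=0, M1=877/354, M2=-688/177, M3=644/177, M4=0
seg 0: a=3, c=M0/2=0, d=(M1−M0)/(6·3)=877/6372, b=Δ0−h0·(2M0+M1)/6=-607/236
seg 1: a=-1, c=M1/2=877/708, d=(M2−M1)/(6·2)=-751/1416, b=Δ1−h1·(2M1+M2)/6=135/118
seg 2: a=2, c=M2/2=-344/177, d=(M3−M2)/(6·3)=74/177, b=Δ2−h2·(2M2+M3)/6=-47/177
seg 3: a=-5, c=M3/2=322/177, d=(M4−M3)/(6·3)=-322/1593, b=Δ3−h3·(2M3+M4)/6=-113/177
t_q=3/2 → seg 0, τ=3/2; S=3+-607/236·τ+0·τ²+877/6372·τ³=-743/1888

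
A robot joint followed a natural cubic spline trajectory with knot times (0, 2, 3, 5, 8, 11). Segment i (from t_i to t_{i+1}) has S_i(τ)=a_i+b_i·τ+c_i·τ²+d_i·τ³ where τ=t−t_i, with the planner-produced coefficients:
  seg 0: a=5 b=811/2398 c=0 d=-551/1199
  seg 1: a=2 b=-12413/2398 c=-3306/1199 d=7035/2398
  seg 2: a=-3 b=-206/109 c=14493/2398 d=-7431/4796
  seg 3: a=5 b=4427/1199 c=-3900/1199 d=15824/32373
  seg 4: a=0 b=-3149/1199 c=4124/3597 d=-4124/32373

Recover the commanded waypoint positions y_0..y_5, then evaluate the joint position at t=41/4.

y_0 = S_0(0) = a_0 = 5
y_1 = S_1(0) = a_1 = 2
y_2 = S_2(0) = a_2 = -3
y_3 = S_3(0) = a_3 = 5
y_4 = S_4(0) = a_4 = 0
y_5 = S_4(3) = -1
t_q=41/4 is in segment 4 (τ=9/4); S_4(τ)=-29853/19184

y_0=5 y_1=2 y_2=-3 y_3=5 y_4=0 y_5=-1
S(41/4) = -29853/19184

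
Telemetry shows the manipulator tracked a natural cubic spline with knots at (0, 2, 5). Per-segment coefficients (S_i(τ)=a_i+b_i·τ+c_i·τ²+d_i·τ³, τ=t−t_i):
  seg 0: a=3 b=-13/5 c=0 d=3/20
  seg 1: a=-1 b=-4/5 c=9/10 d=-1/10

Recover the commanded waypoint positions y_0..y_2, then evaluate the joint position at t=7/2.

y_0=3 y_1=-1 y_2=2
S(7/2) = -41/80

y_0 = S_0(0) = a_0 = 3
y_1 = S_1(0) = a_1 = -1
y_2 = S_1(3) = 2
t_q=7/2 is in segment 1 (τ=3/2); S_1(τ)=-41/80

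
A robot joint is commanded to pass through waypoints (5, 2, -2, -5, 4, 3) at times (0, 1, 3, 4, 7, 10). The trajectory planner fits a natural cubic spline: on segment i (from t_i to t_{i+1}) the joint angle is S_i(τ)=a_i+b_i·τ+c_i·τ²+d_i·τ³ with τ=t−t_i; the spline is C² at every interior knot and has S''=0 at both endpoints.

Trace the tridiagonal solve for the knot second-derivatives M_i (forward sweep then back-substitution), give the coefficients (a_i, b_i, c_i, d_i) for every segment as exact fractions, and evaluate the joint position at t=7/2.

  seg 0: a=5 b=-1123/339 c=0 d=106/339
  seg 1: a=2 b=-805/339 c=106/113 d=-509/1356
  seg 2: a=-2 b=-1060/339 c=-297/226 d=977/678
  seg 3: a=-5 b=-971/678 c=340/113 d=-3115/6102
  seg 4: a=4 b=962/339 c=-1075/678 d=1075/6102
S(7/2) = -6711/1808

Δ: Δ0=-3, Δ1=-2, Δ2=-3, Δ3=3, Δ4=-1/3
row 1: diag=6, rhs=6; c'=1/3, d'=1
row 2: denom=6−2·1/3=16/3; d'=(-6−2·1)/(16/3)=-3/2
row 3: denom=8−1·3/16=125/16; d'=(36−1·-3/2)/(125/16)=24/5
row 4: denom=12−3·48/125=1356/125; d'=(-20−3·24/5)/(1356/125)=-1075/339
back: M4=-1075/339
back: M3=24/5−48/125·-1075/339=680/113
back: M2=-3/2−3/16·680/113=-297/113
back: M1=1−1/3·-297/113=212/113
M: M0=0, M1=212/113, M2=-297/113, M3=680/113, M4=-1075/339, M5=0
seg 0: a=5, c=M0/2=0, d=(M1−M0)/(6·1)=106/339, b=Δ0−h0·(2M0+M1)/6=-1123/339
seg 1: a=2, c=M1/2=106/113, d=(M2−M1)/(6·2)=-509/1356, b=Δ1−h1·(2M1+M2)/6=-805/339
seg 2: a=-2, c=M2/2=-297/226, d=(M3−M2)/(6·1)=977/678, b=Δ2−h2·(2M2+M3)/6=-1060/339
seg 3: a=-5, c=M3/2=340/113, d=(M4−M3)/(6·3)=-3115/6102, b=Δ3−h3·(2M3+M4)/6=-971/678
seg 4: a=4, c=M4/2=-1075/678, d=(M5−M4)/(6·3)=1075/6102, b=Δ4−h4·(2M4+M5)/6=962/339
t_q=7/2 → seg 2, τ=1/2; S=-2+-1060/339·τ+-297/226·τ²+977/678·τ³=-6711/1808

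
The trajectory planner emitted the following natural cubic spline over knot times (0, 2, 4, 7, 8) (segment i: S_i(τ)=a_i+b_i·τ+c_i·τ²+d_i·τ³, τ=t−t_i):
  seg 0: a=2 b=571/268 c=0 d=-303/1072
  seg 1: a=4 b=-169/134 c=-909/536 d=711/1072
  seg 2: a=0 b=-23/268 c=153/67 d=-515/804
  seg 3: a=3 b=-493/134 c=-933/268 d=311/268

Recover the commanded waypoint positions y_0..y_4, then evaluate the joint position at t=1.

y_0=2 y_1=4 y_2=0 y_3=3 y_4=-3
S(1) = 4125/1072

y_0 = S_0(0) = a_0 = 2
y_1 = S_1(0) = a_1 = 4
y_2 = S_2(0) = a_2 = 0
y_3 = S_3(0) = a_3 = 3
y_4 = S_3(1) = -3
t_q=1 is in segment 0 (τ=1); S_0(τ)=4125/1072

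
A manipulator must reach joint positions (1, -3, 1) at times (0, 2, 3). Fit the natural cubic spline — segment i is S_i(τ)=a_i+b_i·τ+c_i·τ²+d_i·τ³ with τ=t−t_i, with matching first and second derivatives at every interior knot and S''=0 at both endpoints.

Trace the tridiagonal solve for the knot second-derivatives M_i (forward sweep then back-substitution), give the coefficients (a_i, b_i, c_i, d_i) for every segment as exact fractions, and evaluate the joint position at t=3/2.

Δ: Δ0=-2, Δ1=4
row 1: diag=6, rhs=36; c'=1/6, d'=6
back: M1=6
M: M0=0, M1=6, M2=0
seg 0: a=1, c=M0/2=0, d=(M1−M0)/(6·2)=1/2, b=Δ0−h0·(2M0+M1)/6=-4
seg 1: a=-3, c=M1/2=3, d=(M2−M1)/(6·1)=-1, b=Δ1−h1·(2M1+M2)/6=2
t_q=3/2 → seg 0, τ=3/2; S=1+-4·τ+0·τ²+1/2·τ³=-53/16

  seg 0: a=1 b=-4 c=0 d=1/2
  seg 1: a=-3 b=2 c=3 d=-1
S(3/2) = -53/16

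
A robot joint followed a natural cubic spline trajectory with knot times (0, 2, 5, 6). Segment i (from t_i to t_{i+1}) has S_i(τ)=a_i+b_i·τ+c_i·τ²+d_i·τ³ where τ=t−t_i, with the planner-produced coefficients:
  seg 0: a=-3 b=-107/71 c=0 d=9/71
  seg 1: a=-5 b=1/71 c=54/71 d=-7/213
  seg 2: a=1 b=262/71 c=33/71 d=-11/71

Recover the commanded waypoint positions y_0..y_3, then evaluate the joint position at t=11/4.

y_0=-3 y_1=-5 y_2=1 y_3=5
S(11/4) = -20791/4544

y_0 = S_0(0) = a_0 = -3
y_1 = S_1(0) = a_1 = -5
y_2 = S_2(0) = a_2 = 1
y_3 = S_2(1) = 5
t_q=11/4 is in segment 1 (τ=3/4); S_1(τ)=-20791/4544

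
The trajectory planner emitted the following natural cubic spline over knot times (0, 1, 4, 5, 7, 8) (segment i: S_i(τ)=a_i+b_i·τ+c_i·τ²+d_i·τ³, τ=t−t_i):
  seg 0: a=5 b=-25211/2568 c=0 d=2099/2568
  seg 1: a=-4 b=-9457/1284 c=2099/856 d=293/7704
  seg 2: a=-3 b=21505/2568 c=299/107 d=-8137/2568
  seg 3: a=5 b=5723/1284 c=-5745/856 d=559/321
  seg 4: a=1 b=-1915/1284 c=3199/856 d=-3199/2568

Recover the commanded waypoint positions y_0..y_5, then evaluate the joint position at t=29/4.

y_0 = S_0(0) = a_0 = 5
y_1 = S_1(0) = a_1 = -4
y_2 = S_2(0) = a_2 = -3
y_3 = S_3(0) = a_3 = 5
y_4 = S_4(0) = a_4 = 1
y_5 = S_4(1) = 2
t_q=29/4 is in segment 4 (τ=1/4); S_4(τ)=46087/54784

y_0=5 y_1=-4 y_2=-3 y_3=5 y_4=1 y_5=2
S(29/4) = 46087/54784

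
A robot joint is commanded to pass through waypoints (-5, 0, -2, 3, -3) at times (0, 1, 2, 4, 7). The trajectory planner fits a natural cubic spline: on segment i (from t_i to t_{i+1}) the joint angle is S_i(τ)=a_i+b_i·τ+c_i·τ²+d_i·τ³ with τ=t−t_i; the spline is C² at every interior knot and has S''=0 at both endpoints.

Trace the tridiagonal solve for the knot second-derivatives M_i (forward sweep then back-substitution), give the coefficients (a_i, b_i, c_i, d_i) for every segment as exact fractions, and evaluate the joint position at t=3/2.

  seg 0: a=-5 b=758/107 c=0 d=-223/107
  seg 1: a=0 b=89/107 c=-669/107 d=366/107
  seg 2: a=-2 b=-151/107 c=429/107 d=-879/856
  seg 3: a=3 b=493/214 c=-921/428 d=307/1284
S(3/2) = -77/107

Δ: Δ0=5, Δ1=-2, Δ2=5/2, Δ3=-2
row 1: diag=4, rhs=-42; c'=1/4, d'=-21/2
row 2: denom=6−1·1/4=23/4; d'=(27−1·-21/2)/(23/4)=150/23
row 3: denom=10−2·8/23=214/23; d'=(-27−2·150/23)/(214/23)=-921/214
back: M3=-921/214
back: M2=150/23−8/23·-921/214=858/107
back: M1=-21/2−1/4·858/107=-1338/107
M: M0=0, M1=-1338/107, M2=858/107, M3=-921/214, M4=0
seg 0: a=-5, c=M0/2=0, d=(M1−M0)/(6·1)=-223/107, b=Δ0−h0·(2M0+M1)/6=758/107
seg 1: a=0, c=M1/2=-669/107, d=(M2−M1)/(6·1)=366/107, b=Δ1−h1·(2M1+M2)/6=89/107
seg 2: a=-2, c=M2/2=429/107, d=(M3−M2)/(6·2)=-879/856, b=Δ2−h2·(2M2+M3)/6=-151/107
seg 3: a=3, c=M3/2=-921/428, d=(M4−M3)/(6·3)=307/1284, b=Δ3−h3·(2M3+M4)/6=493/214
t_q=3/2 → seg 1, τ=1/2; S=0+89/107·τ+-669/107·τ²+366/107·τ³=-77/107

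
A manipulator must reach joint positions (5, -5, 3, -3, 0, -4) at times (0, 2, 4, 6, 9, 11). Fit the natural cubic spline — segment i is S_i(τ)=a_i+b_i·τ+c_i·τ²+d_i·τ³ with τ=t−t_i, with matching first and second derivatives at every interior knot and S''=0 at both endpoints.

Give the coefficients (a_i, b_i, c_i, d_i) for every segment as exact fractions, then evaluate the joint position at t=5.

  seg 0: a=5 b=-10256/1285 c=0 d=3831/5140
  seg 1: a=-5 b=1237/1285 c=11493/2570 d=-759/514
  seg 2: a=3 b=1453/1285 c=-11277/2570 d=5969/5140
  seg 3: a=-3 b=-3194/1285 c=663/257 d=-1822/3855
  seg 4: a=0 b=298/1285 c=-2151/1285 d=717/2570
S(5) = 4647/5140

Δ: Δ0=-5, Δ1=4, Δ2=-3, Δ3=1, Δ4=-2
row 1: diag=8, rhs=54; c'=1/4, d'=27/4
row 2: denom=8−2·1/4=15/2; d'=(-42−2·27/4)/(15/2)=-37/5
row 3: denom=10−2·4/15=142/15; d'=(24−2·-37/5)/(142/15)=291/71
row 4: denom=10−3·45/142=1285/142; d'=(-18−3·291/71)/(1285/142)=-4302/1285
back: M4=-4302/1285
back: M3=291/71−45/142·-4302/1285=1326/257
back: M2=-37/5−4/15·1326/257=-11277/1285
back: M1=27/4−1/4·-11277/1285=11493/1285
M: M0=0, M1=11493/1285, M2=-11277/1285, M3=1326/257, M4=-4302/1285, M5=0
seg 0: a=5, c=M0/2=0, d=(M1−M0)/(6·2)=3831/5140, b=Δ0−h0·(2M0+M1)/6=-10256/1285
seg 1: a=-5, c=M1/2=11493/2570, d=(M2−M1)/(6·2)=-759/514, b=Δ1−h1·(2M1+M2)/6=1237/1285
seg 2: a=3, c=M2/2=-11277/2570, d=(M3−M2)/(6·2)=5969/5140, b=Δ2−h2·(2M2+M3)/6=1453/1285
seg 3: a=-3, c=M3/2=663/257, d=(M4−M3)/(6·3)=-1822/3855, b=Δ3−h3·(2M3+M4)/6=-3194/1285
seg 4: a=0, c=M4/2=-2151/1285, d=(M5−M4)/(6·2)=717/2570, b=Δ4−h4·(2M4+M5)/6=298/1285
t_q=5 → seg 2, τ=1; S=3+1453/1285·τ+-11277/2570·τ²+5969/5140·τ³=4647/5140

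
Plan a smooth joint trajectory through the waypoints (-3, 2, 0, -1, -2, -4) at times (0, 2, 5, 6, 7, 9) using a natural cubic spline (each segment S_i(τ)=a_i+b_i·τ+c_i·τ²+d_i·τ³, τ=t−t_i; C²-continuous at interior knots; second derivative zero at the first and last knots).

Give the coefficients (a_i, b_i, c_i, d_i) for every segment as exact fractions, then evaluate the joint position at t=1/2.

Δ: Δ0=5/2, Δ1=-2/3, Δ2=-1, Δ3=-1, Δ4=-1
row 1: diag=10, rhs=-19; c'=3/10, d'=-19/10
row 2: denom=8−3·3/10=71/10; d'=(-2−3·-19/10)/(71/10)=37/71
row 3: denom=4−1·10/71=274/71; d'=(0−1·37/71)/(274/71)=-37/274
row 4: denom=6−1·71/274=1573/274; d'=(0−1·-37/274)/(1573/274)=37/1573
back: M4=37/1573
back: M3=-37/274−71/274·37/1573=-222/1573
back: M2=37/71−10/71·-222/1573=851/1573
back: M1=-19/10−3/10·851/1573=-3244/1573
M: M0=0, M1=-3244/1573, M2=851/1573, M3=-222/1573, M4=37/1573, M5=0
seg 0: a=-3, c=M0/2=0, d=(M1−M0)/(6·2)=-811/4719, b=Δ0−h0·(2M0+M1)/6=30083/9438
seg 1: a=2, c=M1/2=-1622/1573, d=(M2−M1)/(6·3)=35/242, b=Δ1−h1·(2M1+M2)/6=10619/9438
seg 2: a=0, c=M2/2=851/3146, d=(M3−M2)/(6·1)=-1073/9438, b=Δ2−h2·(2M2+M3)/6=-5459/4719
seg 3: a=-1, c=M3/2=-111/1573, d=(M4−M3)/(6·1)=259/9438, b=Δ3−h3·(2M3+M4)/6=-821/858
seg 4: a=-2, c=M4/2=37/3146, d=(M5−M4)/(6·2)=-37/18876, b=Δ4−h4·(2M4+M5)/6=-4793/4719
t_q=1/2 → seg 0, τ=1/2; S=-3+30083/9438·τ+0·τ²+-811/4719·τ³=-17967/12584

  seg 0: a=-3 b=30083/9438 c=0 d=-811/4719
  seg 1: a=2 b=10619/9438 c=-1622/1573 d=35/242
  seg 2: a=0 b=-5459/4719 c=851/3146 d=-1073/9438
  seg 3: a=-1 b=-821/858 c=-111/1573 d=259/9438
  seg 4: a=-2 b=-4793/4719 c=37/3146 d=-37/18876
S(1/2) = -17967/12584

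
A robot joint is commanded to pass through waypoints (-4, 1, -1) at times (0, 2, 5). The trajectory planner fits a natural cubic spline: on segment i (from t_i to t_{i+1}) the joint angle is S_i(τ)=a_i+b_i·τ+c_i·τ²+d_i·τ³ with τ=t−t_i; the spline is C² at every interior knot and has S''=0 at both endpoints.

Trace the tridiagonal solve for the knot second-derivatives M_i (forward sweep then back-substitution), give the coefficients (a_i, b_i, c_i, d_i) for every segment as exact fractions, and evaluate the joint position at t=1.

Δ: Δ0=5/2, Δ1=-2/3
row 1: diag=10, rhs=-19; c'=3/10, d'=-19/10
back: M1=-19/10
M: M0=0, M1=-19/10, M2=0
seg 0: a=-4, c=M0/2=0, d=(M1−M0)/(6·2)=-19/120, b=Δ0−h0·(2M0+M1)/6=47/15
seg 1: a=1, c=M1/2=-19/20, d=(M2−M1)/(6·3)=19/180, b=Δ1−h1·(2M1+M2)/6=37/30
t_q=1 → seg 0, τ=1; S=-4+47/15·τ+0·τ²+-19/120·τ³=-41/40

  seg 0: a=-4 b=47/15 c=0 d=-19/120
  seg 1: a=1 b=37/30 c=-19/20 d=19/180
S(1) = -41/40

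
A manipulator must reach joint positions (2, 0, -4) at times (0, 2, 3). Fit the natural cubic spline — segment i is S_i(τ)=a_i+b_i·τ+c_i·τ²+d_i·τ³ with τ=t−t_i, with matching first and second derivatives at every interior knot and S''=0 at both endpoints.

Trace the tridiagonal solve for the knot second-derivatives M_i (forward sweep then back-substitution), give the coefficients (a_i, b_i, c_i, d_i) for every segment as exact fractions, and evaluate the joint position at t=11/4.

  seg 0: a=2 b=0 c=0 d=-1/4
  seg 1: a=0 b=-3 c=-3/2 d=1/2
S(11/4) = -369/128

Δ: Δ0=-1, Δ1=-4
row 1: diag=6, rhs=-18; c'=1/6, d'=-3
back: M1=-3
M: M0=0, M1=-3, M2=0
seg 0: a=2, c=M0/2=0, d=(M1−M0)/(6·2)=-1/4, b=Δ0−h0·(2M0+M1)/6=0
seg 1: a=0, c=M1/2=-3/2, d=(M2−M1)/(6·1)=1/2, b=Δ1−h1·(2M1+M2)/6=-3
t_q=11/4 → seg 1, τ=3/4; S=0+-3·τ+-3/2·τ²+1/2·τ³=-369/128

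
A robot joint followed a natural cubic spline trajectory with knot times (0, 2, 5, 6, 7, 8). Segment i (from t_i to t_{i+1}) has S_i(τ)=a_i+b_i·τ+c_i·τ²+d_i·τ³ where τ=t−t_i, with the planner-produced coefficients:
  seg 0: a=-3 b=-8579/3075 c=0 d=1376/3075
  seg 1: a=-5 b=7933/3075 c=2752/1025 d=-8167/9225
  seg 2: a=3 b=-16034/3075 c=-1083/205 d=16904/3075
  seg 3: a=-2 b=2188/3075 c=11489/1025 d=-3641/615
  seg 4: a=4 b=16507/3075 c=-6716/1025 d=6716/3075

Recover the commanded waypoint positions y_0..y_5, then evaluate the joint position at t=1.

y_0 = S_0(0) = a_0 = -3
y_1 = S_1(0) = a_1 = -5
y_2 = S_2(0) = a_2 = 3
y_3 = S_3(0) = a_3 = -2
y_4 = S_4(0) = a_4 = 4
y_5 = S_4(1) = 5
t_q=1 is in segment 0 (τ=1); S_0(τ)=-5476/1025

y_0=-3 y_1=-5 y_2=3 y_3=-2 y_4=4 y_5=5
S(1) = -5476/1025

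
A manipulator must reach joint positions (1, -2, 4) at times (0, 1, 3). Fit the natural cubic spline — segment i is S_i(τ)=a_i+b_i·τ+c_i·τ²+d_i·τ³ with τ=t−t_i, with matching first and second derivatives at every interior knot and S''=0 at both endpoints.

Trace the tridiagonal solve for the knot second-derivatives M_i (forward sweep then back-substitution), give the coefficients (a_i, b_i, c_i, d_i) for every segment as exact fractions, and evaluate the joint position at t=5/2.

Δ: Δ0=-3, Δ1=3
row 1: diag=6, rhs=36; c'=1/3, d'=6
back: M1=6
M: M0=0, M1=6, M2=0
seg 0: a=1, c=M0/2=0, d=(M1−M0)/(6·1)=1, b=Δ0−h0·(2M0+M1)/6=-4
seg 1: a=-2, c=M1/2=3, d=(M2−M1)/(6·2)=-1/2, b=Δ1−h1·(2M1+M2)/6=-1
t_q=5/2 → seg 1, τ=3/2; S=-2+-1·τ+3·τ²+-1/2·τ³=25/16

  seg 0: a=1 b=-4 c=0 d=1
  seg 1: a=-2 b=-1 c=3 d=-1/2
S(5/2) = 25/16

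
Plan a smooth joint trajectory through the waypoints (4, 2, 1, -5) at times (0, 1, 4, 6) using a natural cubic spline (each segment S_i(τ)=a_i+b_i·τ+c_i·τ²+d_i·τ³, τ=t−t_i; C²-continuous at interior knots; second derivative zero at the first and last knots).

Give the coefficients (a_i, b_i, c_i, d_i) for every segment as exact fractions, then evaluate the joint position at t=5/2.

Δ: Δ0=-2, Δ1=-1/3, Δ2=-3
row 1: diag=8, rhs=10; c'=3/8, d'=5/4
row 2: denom=10−3·3/8=71/8; d'=(-16−3·5/4)/(71/8)=-158/71
back: M2=-158/71
back: M1=5/4−3/8·-158/71=148/71
M: M0=0, M1=148/71, M2=-158/71, M3=0
seg 0: a=4, c=M0/2=0, d=(M1−M0)/(6·1)=74/213, b=Δ0−h0·(2M0+M1)/6=-500/213
seg 1: a=2, c=M1/2=74/71, d=(M2−M1)/(6·3)=-17/71, b=Δ1−h1·(2M1+M2)/6=-278/213
seg 2: a=1, c=M2/2=-79/71, d=(M3−M2)/(6·2)=79/426, b=Δ2−h2·(2M2+M3)/6=-323/213
t_q=5/2 → seg 1, τ=3/2; S=2+-278/213·τ+74/71·τ²+-17/71·τ³=897/568

  seg 0: a=4 b=-500/213 c=0 d=74/213
  seg 1: a=2 b=-278/213 c=74/71 d=-17/71
  seg 2: a=1 b=-323/213 c=-79/71 d=79/426
S(5/2) = 897/568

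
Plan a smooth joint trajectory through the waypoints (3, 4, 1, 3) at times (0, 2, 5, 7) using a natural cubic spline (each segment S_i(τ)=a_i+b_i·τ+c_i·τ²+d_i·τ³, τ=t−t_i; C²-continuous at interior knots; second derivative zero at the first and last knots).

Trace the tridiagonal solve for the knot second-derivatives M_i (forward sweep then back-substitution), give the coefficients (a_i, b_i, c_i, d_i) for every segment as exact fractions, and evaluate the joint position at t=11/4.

  seg 0: a=3 b=25/26 c=0 d=-3/26
  seg 1: a=4 b=-11/26 c=-9/13 d=1/6
  seg 2: a=1 b=-1/13 c=21/26 d=-7/52
S(11/4) = 5597/1664

Δ: Δ0=1/2, Δ1=-1, Δ2=1
row 1: diag=10, rhs=-9; c'=3/10, d'=-9/10
row 2: denom=10−3·3/10=91/10; d'=(12−3·-9/10)/(91/10)=21/13
back: M2=21/13
back: M1=-9/10−3/10·21/13=-18/13
M: M0=0, M1=-18/13, M2=21/13, M3=0
seg 0: a=3, c=M0/2=0, d=(M1−M0)/(6·2)=-3/26, b=Δ0−h0·(2M0+M1)/6=25/26
seg 1: a=4, c=M1/2=-9/13, d=(M2−M1)/(6·3)=1/6, b=Δ1−h1·(2M1+M2)/6=-11/26
seg 2: a=1, c=M2/2=21/26, d=(M3−M2)/(6·2)=-7/52, b=Δ2−h2·(2M2+M3)/6=-1/13
t_q=11/4 → seg 1, τ=3/4; S=4+-11/26·τ+-9/13·τ²+1/6·τ³=5597/1664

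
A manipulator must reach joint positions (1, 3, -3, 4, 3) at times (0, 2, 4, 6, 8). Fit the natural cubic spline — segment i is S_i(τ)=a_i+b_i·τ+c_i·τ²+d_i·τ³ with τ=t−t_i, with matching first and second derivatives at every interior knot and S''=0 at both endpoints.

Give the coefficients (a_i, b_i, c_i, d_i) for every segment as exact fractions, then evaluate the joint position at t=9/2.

  seg 0: a=1 b=73/28 c=0 d=-45/112
  seg 1: a=3 b=-31/14 c=-135/56 d=113/112
  seg 2: a=-3 b=1/4 c=51/14 d=-113/112
  seg 3: a=4 b=19/7 c=-135/56 d=45/112
S(9/2) = -1873/896

Δ: Δ0=1, Δ1=-3, Δ2=7/2, Δ3=-1/2
row 1: diag=8, rhs=-24; c'=1/4, d'=-3
row 2: denom=8−2·1/4=15/2; d'=(39−2·-3)/(15/2)=6
row 3: denom=8−2·4/15=112/15; d'=(-24−2·6)/(112/15)=-135/28
back: M3=-135/28
back: M2=6−4/15·-135/28=51/7
back: M1=-3−1/4·51/7=-135/28
M: M0=0, M1=-135/28, M2=51/7, M3=-135/28, M4=0
seg 0: a=1, c=M0/2=0, d=(M1−M0)/(6·2)=-45/112, b=Δ0−h0·(2M0+M1)/6=73/28
seg 1: a=3, c=M1/2=-135/56, d=(M2−M1)/(6·2)=113/112, b=Δ1−h1·(2M1+M2)/6=-31/14
seg 2: a=-3, c=M2/2=51/14, d=(M3−M2)/(6·2)=-113/112, b=Δ2−h2·(2M2+M3)/6=1/4
seg 3: a=4, c=M3/2=-135/56, d=(M4−M3)/(6·2)=45/112, b=Δ3−h3·(2M3+M4)/6=19/7
t_q=9/2 → seg 2, τ=1/2; S=-3+1/4·τ+51/14·τ²+-113/112·τ³=-1873/896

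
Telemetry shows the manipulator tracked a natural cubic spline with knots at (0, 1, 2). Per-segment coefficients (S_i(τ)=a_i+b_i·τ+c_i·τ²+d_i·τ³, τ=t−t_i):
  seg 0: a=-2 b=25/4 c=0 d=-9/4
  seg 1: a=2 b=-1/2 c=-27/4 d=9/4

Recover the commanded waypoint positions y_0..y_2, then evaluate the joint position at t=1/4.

y_0 = S_0(0) = a_0 = -2
y_1 = S_1(0) = a_1 = 2
y_2 = S_1(1) = -3
t_q=1/4 is in segment 0 (τ=1/4); S_0(τ)=-121/256

y_0=-2 y_1=2 y_2=-3
S(1/4) = -121/256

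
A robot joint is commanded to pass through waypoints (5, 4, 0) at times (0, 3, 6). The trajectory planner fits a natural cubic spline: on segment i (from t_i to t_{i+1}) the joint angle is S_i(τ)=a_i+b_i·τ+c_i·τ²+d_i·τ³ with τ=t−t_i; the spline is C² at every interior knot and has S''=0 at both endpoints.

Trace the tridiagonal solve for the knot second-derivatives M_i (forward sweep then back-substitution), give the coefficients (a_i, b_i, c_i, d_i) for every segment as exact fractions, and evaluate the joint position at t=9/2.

Δ: Δ0=-1/3, Δ1=-4/3
row 1: diag=12, rhs=-6; c'=1/4, d'=-1/2
back: M1=-1/2
M: M0=0, M1=-1/2, M2=0
seg 0: a=5, c=M0/2=0, d=(M1−M0)/(6·3)=-1/36, b=Δ0−h0·(2M0+M1)/6=-1/12
seg 1: a=4, c=M1/2=-1/4, d=(M2−M1)/(6·3)=1/36, b=Δ1−h1·(2M1+M2)/6=-5/6
t_q=9/2 → seg 1, τ=3/2; S=4+-5/6·τ+-1/4·τ²+1/36·τ³=73/32

  seg 0: a=5 b=-1/12 c=0 d=-1/36
  seg 1: a=4 b=-5/6 c=-1/4 d=1/36
S(9/2) = 73/32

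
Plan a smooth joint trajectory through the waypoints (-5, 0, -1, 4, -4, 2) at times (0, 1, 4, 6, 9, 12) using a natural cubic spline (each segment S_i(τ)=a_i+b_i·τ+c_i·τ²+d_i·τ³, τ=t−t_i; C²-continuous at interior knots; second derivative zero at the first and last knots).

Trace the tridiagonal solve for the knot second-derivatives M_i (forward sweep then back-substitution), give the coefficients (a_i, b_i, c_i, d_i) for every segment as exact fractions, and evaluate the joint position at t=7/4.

  seg 0: a=-5 b=1747/294 c=0 d=-277/294
  seg 1: a=0 b=458/147 c=-277/98 d=493/882
  seg 2: a=-1 b=367/294 c=108/49 d=-116/147
  seg 3: a=4 b=25/42 c=-124/49 d=1273/2646
  seg 4: a=-4 b=-235/147 c=529/294 d=-529/2646
S(7/4) = 6163/6272

Δ: Δ0=5, Δ1=-1/3, Δ2=5/2, Δ3=-8/3, Δ4=2
row 1: diag=8, rhs=-32; c'=3/8, d'=-4
row 2: denom=10−3·3/8=71/8; d'=(17−3·-4)/(71/8)=232/71
row 3: denom=10−2·16/71=678/71; d'=(-31−2·232/71)/(678/71)=-2665/678
row 4: denom=12−3·71/226=2499/226; d'=(28−3·-2665/678)/(2499/226)=529/147
back: M4=529/147
back: M3=-2665/678−71/226·529/147=-248/49
back: M2=232/71−16/71·-248/49=216/49
back: M1=-4−3/8·216/49=-277/49
M: M0=0, M1=-277/49, M2=216/49, M3=-248/49, M4=529/147, M5=0
seg 0: a=-5, c=M0/2=0, d=(M1−M0)/(6·1)=-277/294, b=Δ0−h0·(2M0+M1)/6=1747/294
seg 1: a=0, c=M1/2=-277/98, d=(M2−M1)/(6·3)=493/882, b=Δ1−h1·(2M1+M2)/6=458/147
seg 2: a=-1, c=M2/2=108/49, d=(M3−M2)/(6·2)=-116/147, b=Δ2−h2·(2M2+M3)/6=367/294
seg 3: a=4, c=M3/2=-124/49, d=(M4−M3)/(6·3)=1273/2646, b=Δ3−h3·(2M3+M4)/6=25/42
seg 4: a=-4, c=M4/2=529/294, d=(M5−M4)/(6·3)=-529/2646, b=Δ4−h4·(2M4+M5)/6=-235/147
t_q=7/4 → seg 1, τ=3/4; S=0+458/147·τ+-277/98·τ²+493/882·τ³=6163/6272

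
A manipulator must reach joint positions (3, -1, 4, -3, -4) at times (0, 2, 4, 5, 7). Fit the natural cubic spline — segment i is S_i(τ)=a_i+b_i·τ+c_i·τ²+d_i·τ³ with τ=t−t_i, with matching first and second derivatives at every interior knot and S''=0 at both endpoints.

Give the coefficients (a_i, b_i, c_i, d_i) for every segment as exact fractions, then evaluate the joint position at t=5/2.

Δ: Δ0=-2, Δ1=5/2, Δ2=-7, Δ3=-1/2
row 1: diag=8, rhs=27; c'=1/4, d'=27/8
row 2: denom=6−2·1/4=11/2; d'=(-57−2·27/8)/(11/2)=-255/22
row 3: denom=6−1·2/11=64/11; d'=(39−1·-255/22)/(64/11)=1113/128
back: M3=1113/128
back: M2=-255/22−2/11·1113/128=-843/64
back: M1=27/8−1/4·-843/64=1707/256
M: M0=0, M1=1707/256, M2=-843/64, M3=1113/128, M4=0
seg 0: a=3, c=M0/2=0, d=(M1−M0)/(6·2)=569/1024, b=Δ0−h0·(2M0+M1)/6=-1081/256
seg 1: a=-1, c=M1/2=1707/512, d=(M2−M1)/(6·2)=-1693/1024, b=Δ1−h1·(2M1+M2)/6=313/128
seg 2: a=4, c=M2/2=-843/128, d=(M3−M2)/(6·1)=933/256, b=Δ2−h2·(2M2+M3)/6=-1039/256
seg 3: a=-3, c=M3/2=1113/256, d=(M4−M3)/(6·2)=-371/512, b=Δ3−h3·(2M3+M4)/6=-403/64
t_q=5/2 → seg 1, τ=1/2; S=-1+313/128·τ+1707/512·τ²+-1693/1024·τ³=6959/8192

  seg 0: a=3 b=-1081/256 c=0 d=569/1024
  seg 1: a=-1 b=313/128 c=1707/512 d=-1693/1024
  seg 2: a=4 b=-1039/256 c=-843/128 d=933/256
  seg 3: a=-3 b=-403/64 c=1113/256 d=-371/512
S(5/2) = 6959/8192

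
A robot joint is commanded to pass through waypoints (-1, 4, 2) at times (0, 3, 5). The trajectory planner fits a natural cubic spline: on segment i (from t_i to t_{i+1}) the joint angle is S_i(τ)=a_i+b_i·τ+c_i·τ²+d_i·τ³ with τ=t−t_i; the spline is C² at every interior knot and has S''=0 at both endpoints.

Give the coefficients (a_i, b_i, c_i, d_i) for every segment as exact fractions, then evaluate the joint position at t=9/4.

Δ: Δ0=5/3, Δ1=-1
row 1: diag=10, rhs=-16; c'=1/5, d'=-8/5
back: M1=-8/5
M: M0=0, M1=-8/5, M2=0
seg 0: a=-1, c=M0/2=0, d=(M1−M0)/(6·3)=-4/45, b=Δ0−h0·(2M0+M1)/6=37/15
seg 1: a=4, c=M1/2=-4/5, d=(M2−M1)/(6·2)=2/15, b=Δ1−h1·(2M1+M2)/6=1/15
t_q=9/4 → seg 0, τ=9/4; S=-1+37/15·τ+0·τ²+-4/45·τ³=283/80

  seg 0: a=-1 b=37/15 c=0 d=-4/45
  seg 1: a=4 b=1/15 c=-4/5 d=2/15
S(9/4) = 283/80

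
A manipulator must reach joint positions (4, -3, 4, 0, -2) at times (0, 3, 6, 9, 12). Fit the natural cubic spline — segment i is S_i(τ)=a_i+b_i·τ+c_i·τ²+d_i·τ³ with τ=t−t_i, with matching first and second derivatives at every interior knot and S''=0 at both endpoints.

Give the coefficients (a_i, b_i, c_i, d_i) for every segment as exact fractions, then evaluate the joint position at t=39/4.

  seg 0: a=4 b=-27/7 c=0 d=32/189
  seg 1: a=-3 b=5/7 c=32/21 d=-62/189
  seg 2: a=4 b=1 c=-10/7 d=41/189
  seg 3: a=0 b=-12/7 c=11/21 d=-11/189
S(39/4) = -65/64

Δ: Δ0=-7/3, Δ1=7/3, Δ2=-4/3, Δ3=-2/3
row 1: diag=12, rhs=28; c'=1/4, d'=7/3
row 2: denom=12−3·1/4=45/4; d'=(-22−3·7/3)/(45/4)=-116/45
row 3: denom=12−3·4/15=56/5; d'=(4−3·-116/45)/(56/5)=22/21
back: M3=22/21
back: M2=-116/45−4/15·22/21=-20/7
back: M1=7/3−1/4·-20/7=64/21
M: M0=0, M1=64/21, M2=-20/7, M3=22/21, M4=0
seg 0: a=4, c=M0/2=0, d=(M1−M0)/(6·3)=32/189, b=Δ0−h0·(2M0+M1)/6=-27/7
seg 1: a=-3, c=M1/2=32/21, d=(M2−M1)/(6·3)=-62/189, b=Δ1−h1·(2M1+M2)/6=5/7
seg 2: a=4, c=M2/2=-10/7, d=(M3−M2)/(6·3)=41/189, b=Δ2−h2·(2M2+M3)/6=1
seg 3: a=0, c=M3/2=11/21, d=(M4−M3)/(6·3)=-11/189, b=Δ3−h3·(2M3+M4)/6=-12/7
t_q=39/4 → seg 3, τ=3/4; S=0+-12/7·τ+11/21·τ²+-11/189·τ³=-65/64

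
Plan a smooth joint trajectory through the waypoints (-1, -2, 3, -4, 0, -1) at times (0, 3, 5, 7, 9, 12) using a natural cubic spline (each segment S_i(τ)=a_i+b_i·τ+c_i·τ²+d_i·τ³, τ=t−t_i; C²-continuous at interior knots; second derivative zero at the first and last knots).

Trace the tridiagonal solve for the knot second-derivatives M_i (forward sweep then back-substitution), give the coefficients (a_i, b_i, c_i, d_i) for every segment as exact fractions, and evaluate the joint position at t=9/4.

  seg 0: a=-1 b=-1259/672 c=0 d=115/672
  seg 1: a=-2 b=923/336 c=345/224 d=-559/672
  seg 2: a=3 b=-361/336 c=-773/224 d=47/42
  seg 3: a=-4 b=-487/336 c=731/224 d=-517/672
  seg 4: a=0 b=797/336 c=-303/224 d=101/672
S(9/4) = -6689/2048

Δ: Δ0=-1/3, Δ1=5/2, Δ2=-7/2, Δ3=2, Δ4=-1/3
row 1: diag=10, rhs=17; c'=1/5, d'=17/10
row 2: denom=8−2·1/5=38/5; d'=(-36−2·17/10)/(38/5)=-197/38
row 3: denom=8−2·5/19=142/19; d'=(33−2·-197/38)/(142/19)=412/71
row 4: denom=10−2·19/71=672/71; d'=(-14−2·412/71)/(672/71)=-303/112
back: M4=-303/112
back: M3=412/71−19/71·-303/112=731/112
back: M2=-197/38−5/19·731/112=-773/112
back: M1=17/10−1/5·-773/112=345/112
M: M0=0, M1=345/112, M2=-773/112, M3=731/112, M4=-303/112, M5=0
seg 0: a=-1, c=M0/2=0, d=(M1−M0)/(6·3)=115/672, b=Δ0−h0·(2M0+M1)/6=-1259/672
seg 1: a=-2, c=M1/2=345/224, d=(M2−M1)/(6·2)=-559/672, b=Δ1−h1·(2M1+M2)/6=923/336
seg 2: a=3, c=M2/2=-773/224, d=(M3−M2)/(6·2)=47/42, b=Δ2−h2·(2M2+M3)/6=-361/336
seg 3: a=-4, c=M3/2=731/224, d=(M4−M3)/(6·2)=-517/672, b=Δ3−h3·(2M3+M4)/6=-487/336
seg 4: a=0, c=M4/2=-303/224, d=(M5−M4)/(6·3)=101/672, b=Δ4−h4·(2M4+M5)/6=797/336
t_q=9/4 → seg 0, τ=9/4; S=-1+-1259/672·τ+0·τ²+115/672·τ³=-6689/2048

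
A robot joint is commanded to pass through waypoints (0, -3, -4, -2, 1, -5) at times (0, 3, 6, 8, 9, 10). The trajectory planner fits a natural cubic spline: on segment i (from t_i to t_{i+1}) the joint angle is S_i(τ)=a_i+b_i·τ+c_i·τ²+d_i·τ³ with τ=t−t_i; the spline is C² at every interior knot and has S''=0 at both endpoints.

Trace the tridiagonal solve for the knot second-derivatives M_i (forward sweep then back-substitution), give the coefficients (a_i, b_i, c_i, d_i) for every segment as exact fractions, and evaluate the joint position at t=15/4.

Δ: Δ0=-1, Δ1=-1/3, Δ2=1, Δ3=3, Δ4=-6
row 1: diag=12, rhs=4; c'=1/4, d'=1/3
row 2: denom=10−3·1/4=37/4; d'=(8−3·1/3)/(37/4)=28/37
row 3: denom=6−2·8/37=206/37; d'=(12−2·28/37)/(206/37)=194/103
row 4: denom=4−1·37/206=787/206; d'=(-54−1·194/103)/(787/206)=-11512/787
back: M4=-11512/787
back: M3=194/103−37/206·-11512/787=3550/787
back: M2=28/37−8/37·3550/787=-172/787
back: M1=1/3−1/4·-172/787=916/2361
M: M0=0, M1=916/2361, M2=-172/787, M3=3550/787, M4=-11512/787, M5=0
seg 0: a=0, c=M0/2=0, d=(M1−M0)/(6·3)=458/21249, b=Δ0−h0·(2M0+M1)/6=-2819/2361
seg 1: a=-3, c=M1/2=458/2361, d=(M2−M1)/(6·3)=-716/21249, b=Δ1−h1·(2M1+M2)/6=-1445/2361
seg 2: a=-4, c=M2/2=-86/787, d=(M3−M2)/(6·2)=1861/4722, b=Δ2−h2·(2M2+M3)/6=-845/2361
seg 3: a=-2, c=M3/2=1775/787, d=(M4−M3)/(6·1)=-7531/2361, b=Δ3−h3·(2M3+M4)/6=9289/2361
seg 4: a=1, c=M4/2=-5756/787, d=(M5−M4)/(6·1)=5756/2361, b=Δ4−h4·(2M4+M5)/6=-2654/2361
t_q=15/4 → seg 1, τ=3/4; S=-3+-1445/2361·τ+458/2361·τ²+-716/21249·τ³=-42361/12592

  seg 0: a=0 b=-2819/2361 c=0 d=458/21249
  seg 1: a=-3 b=-1445/2361 c=458/2361 d=-716/21249
  seg 2: a=-4 b=-845/2361 c=-86/787 d=1861/4722
  seg 3: a=-2 b=9289/2361 c=1775/787 d=-7531/2361
  seg 4: a=1 b=-2654/2361 c=-5756/787 d=5756/2361
S(15/4) = -42361/12592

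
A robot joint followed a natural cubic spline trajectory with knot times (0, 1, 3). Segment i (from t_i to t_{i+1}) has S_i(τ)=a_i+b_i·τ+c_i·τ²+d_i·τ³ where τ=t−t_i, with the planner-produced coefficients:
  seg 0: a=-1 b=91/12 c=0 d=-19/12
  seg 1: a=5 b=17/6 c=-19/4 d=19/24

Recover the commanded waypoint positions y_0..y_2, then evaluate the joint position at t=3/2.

y_0 = S_0(0) = a_0 = -1
y_1 = S_1(0) = a_1 = 5
y_2 = S_1(2) = -2
t_q=3/2 is in segment 1 (τ=1/2); S_1(τ)=341/64

y_0=-1 y_1=5 y_2=-2
S(3/2) = 341/64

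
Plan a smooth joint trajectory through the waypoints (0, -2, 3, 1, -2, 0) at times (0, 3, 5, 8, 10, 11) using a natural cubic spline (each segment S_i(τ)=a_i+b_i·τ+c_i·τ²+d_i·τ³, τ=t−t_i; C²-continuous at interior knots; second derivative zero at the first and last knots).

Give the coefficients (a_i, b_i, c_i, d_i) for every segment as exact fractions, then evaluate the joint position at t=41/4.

Δ: Δ0=-2/3, Δ1=5/2, Δ2=-2/3, Δ3=-3/2, Δ4=2
row 1: diag=10, rhs=19; c'=1/5, d'=19/10
row 2: denom=10−2·1/5=48/5; d'=(-19−2·19/10)/(48/5)=-19/8
row 3: denom=10−3·5/16=145/16; d'=(-5−3·-19/8)/(145/16)=34/145
row 4: denom=6−2·32/145=806/145; d'=(21−2·34/145)/(806/145)=229/62
back: M4=229/62
back: M3=34/145−32/145·229/62=-18/31
back: M2=-19/8−5/16·-18/31=-68/31
back: M1=19/10−1/5·-68/31=145/62
M: M0=0, M1=145/62, M2=-68/31, M3=-18/31, M4=229/62, M5=0
seg 0: a=0, c=M0/2=0, d=(M1−M0)/(6·3)=145/1116, b=Δ0−h0·(2M0+M1)/6=-683/372
seg 1: a=-2, c=M1/2=145/124, d=(M2−M1)/(6·2)=-281/744, b=Δ1−h1·(2M1+M2)/6=311/186
seg 2: a=3, c=M2/2=-34/31, d=(M3−M2)/(6·3)=25/279, b=Δ2−h2·(2M2+M3)/6=169/93
seg 3: a=1, c=M3/2=-9/31, d=(M4−M3)/(6·2)=265/744, b=Δ3−h3·(2M3+M4)/6=-218/93
seg 4: a=-2, c=M4/2=229/124, d=(M5−M4)/(6·1)=-229/372, b=Δ4−h4·(2M4+M5)/6=143/186
t_q=41/4 → seg 4, τ=1/4; S=-2+143/186·τ+229/124·τ²+-229/372·τ³=-13507/7936

  seg 0: a=0 b=-683/372 c=0 d=145/1116
  seg 1: a=-2 b=311/186 c=145/124 d=-281/744
  seg 2: a=3 b=169/93 c=-34/31 d=25/279
  seg 3: a=1 b=-218/93 c=-9/31 d=265/744
  seg 4: a=-2 b=143/186 c=229/124 d=-229/372
S(41/4) = -13507/7936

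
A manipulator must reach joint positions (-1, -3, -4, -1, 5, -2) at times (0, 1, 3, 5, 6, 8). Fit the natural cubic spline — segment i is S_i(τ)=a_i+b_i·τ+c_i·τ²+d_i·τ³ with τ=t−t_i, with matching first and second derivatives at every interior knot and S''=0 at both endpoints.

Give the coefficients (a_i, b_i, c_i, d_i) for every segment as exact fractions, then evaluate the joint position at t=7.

  seg 0: a=-1 b=-1591/698 c=0 d=195/698
  seg 1: a=-3 b=-503/349 c=585/698 d=-513/2792
  seg 2: a=-4 b=-205/698 c=-369/1396 d=1621/2792
  seg 3: a=-1 b=1960/349 c=2247/698 d=-1979/698
  seg 4: a=5 b=2477/698 c=-1845/349 d=615/698
S(7) = 1446/349

Δ: Δ0=-2, Δ1=-1/2, Δ2=3/2, Δ3=6, Δ4=-7/2
row 1: diag=6, rhs=9; c'=1/3, d'=3/2
row 2: denom=8−2·1/3=22/3; d'=(12−2·3/2)/(22/3)=27/22
row 3: denom=6−2·3/11=60/11; d'=(27−2·27/22)/(60/11)=9/2
row 4: denom=6−1·11/60=349/60; d'=(-57−1·9/2)/(349/60)=-3690/349
back: M4=-3690/349
back: M3=9/2−11/60·-3690/349=2247/349
back: M2=27/22−3/11·2247/349=-369/698
back: M1=3/2−1/3·-369/698=585/349
M: M0=0, M1=585/349, M2=-369/698, M3=2247/349, M4=-3690/349, M5=0
seg 0: a=-1, c=M0/2=0, d=(M1−M0)/(6·1)=195/698, b=Δ0−h0·(2M0+M1)/6=-1591/698
seg 1: a=-3, c=M1/2=585/698, d=(M2−M1)/(6·2)=-513/2792, b=Δ1−h1·(2M1+M2)/6=-503/349
seg 2: a=-4, c=M2/2=-369/1396, d=(M3−M2)/(6·2)=1621/2792, b=Δ2−h2·(2M2+M3)/6=-205/698
seg 3: a=-1, c=M3/2=2247/698, d=(M4−M3)/(6·1)=-1979/698, b=Δ3−h3·(2M3+M4)/6=1960/349
seg 4: a=5, c=M4/2=-1845/349, d=(M5−M4)/(6·2)=615/698, b=Δ4−h4·(2M4+M5)/6=2477/698
t_q=7 → seg 4, τ=1; S=5+2477/698·τ+-1845/349·τ²+615/698·τ³=1446/349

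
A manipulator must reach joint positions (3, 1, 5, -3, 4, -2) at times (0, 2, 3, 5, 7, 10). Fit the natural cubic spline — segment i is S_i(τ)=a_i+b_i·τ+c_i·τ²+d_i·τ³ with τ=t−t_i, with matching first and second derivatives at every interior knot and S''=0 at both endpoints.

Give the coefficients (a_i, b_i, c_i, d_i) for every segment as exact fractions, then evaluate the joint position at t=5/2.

Δ: Δ0=-1, Δ1=4, Δ2=-4, Δ3=7/2, Δ4=-2
row 1: diag=6, rhs=30; c'=1/6, d'=5
row 2: denom=6−1·1/6=35/6; d'=(-48−1·5)/(35/6)=-318/35
row 3: denom=8−2·12/35=256/35; d'=(45−2·-318/35)/(256/35)=2211/256
row 4: denom=10−2·35/128=605/64; d'=(-33−2·2211/256)/(605/64)=-117/22
back: M4=-117/22
back: M3=2211/256−35/128·-117/22=111/11
back: M2=-318/35−12/35·111/11=-138/11
back: M1=5−1/6·-138/11=78/11
M: M0=0, M1=78/11, M2=-138/11, M3=111/11, M4=-117/22, M5=0
seg 0: a=3, c=M0/2=0, d=(M1−M0)/(6·2)=13/22, b=Δ0−h0·(2M0+M1)/6=-37/11
seg 1: a=1, c=M1/2=39/11, d=(M2−M1)/(6·1)=-36/11, b=Δ1−h1·(2M1+M2)/6=41/11
seg 2: a=5, c=M2/2=-69/11, d=(M3−M2)/(6·2)=83/44, b=Δ2−h2·(2M2+M3)/6=1
seg 3: a=-3, c=M3/2=111/22, d=(M4−M3)/(6·2)=-113/88, b=Δ3−h3·(2M3+M4)/6=-16/11
seg 4: a=4, c=M4/2=-117/44, d=(M5−M4)/(6·3)=13/44, b=Δ4−h4·(2M4+M5)/6=73/22
t_q=5/2 → seg 1, τ=1/2; S=1+41/11·τ+39/11·τ²+-36/11·τ³=147/44

  seg 0: a=3 b=-37/11 c=0 d=13/22
  seg 1: a=1 b=41/11 c=39/11 d=-36/11
  seg 2: a=5 b=1 c=-69/11 d=83/44
  seg 3: a=-3 b=-16/11 c=111/22 d=-113/88
  seg 4: a=4 b=73/22 c=-117/44 d=13/44
S(5/2) = 147/44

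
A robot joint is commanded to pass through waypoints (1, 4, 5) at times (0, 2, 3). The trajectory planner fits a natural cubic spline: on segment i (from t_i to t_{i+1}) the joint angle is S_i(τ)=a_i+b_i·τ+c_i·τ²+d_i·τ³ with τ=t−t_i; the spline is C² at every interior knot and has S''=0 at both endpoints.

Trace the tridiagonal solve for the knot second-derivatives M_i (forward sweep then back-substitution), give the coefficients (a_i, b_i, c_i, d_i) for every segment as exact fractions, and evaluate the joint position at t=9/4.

Δ: Δ0=3/2, Δ1=1
row 1: diag=6, rhs=-3; c'=1/6, d'=-1/2
back: M1=-1/2
M: M0=0, M1=-1/2, M2=0
seg 0: a=1, c=M0/2=0, d=(M1−M0)/(6·2)=-1/24, b=Δ0−h0·(2M0+M1)/6=5/3
seg 1: a=4, c=M1/2=-1/4, d=(M2−M1)/(6·1)=1/12, b=Δ1−h1·(2M1+M2)/6=7/6
t_q=9/4 → seg 1, τ=1/4; S=4+7/6·τ+-1/4·τ²+1/12·τ³=1095/256

  seg 0: a=1 b=5/3 c=0 d=-1/24
  seg 1: a=4 b=7/6 c=-1/4 d=1/12
S(9/4) = 1095/256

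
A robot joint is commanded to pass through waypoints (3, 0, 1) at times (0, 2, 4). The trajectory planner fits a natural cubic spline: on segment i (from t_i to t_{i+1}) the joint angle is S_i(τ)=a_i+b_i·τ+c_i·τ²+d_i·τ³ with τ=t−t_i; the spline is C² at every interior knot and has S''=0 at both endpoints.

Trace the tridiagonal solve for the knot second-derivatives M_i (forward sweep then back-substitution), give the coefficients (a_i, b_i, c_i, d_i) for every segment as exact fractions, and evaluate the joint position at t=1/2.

  seg 0: a=3 b=-2 c=0 d=1/8
  seg 1: a=0 b=-1/2 c=3/4 d=-1/8
S(1/2) = 129/64

Δ: Δ0=-3/2, Δ1=1/2
row 1: diag=8, rhs=12; c'=1/4, d'=3/2
back: M1=3/2
M: M0=0, M1=3/2, M2=0
seg 0: a=3, c=M0/2=0, d=(M1−M0)/(6·2)=1/8, b=Δ0−h0·(2M0+M1)/6=-2
seg 1: a=0, c=M1/2=3/4, d=(M2−M1)/(6·2)=-1/8, b=Δ1−h1·(2M1+M2)/6=-1/2
t_q=1/2 → seg 0, τ=1/2; S=3+-2·τ+0·τ²+1/8·τ³=129/64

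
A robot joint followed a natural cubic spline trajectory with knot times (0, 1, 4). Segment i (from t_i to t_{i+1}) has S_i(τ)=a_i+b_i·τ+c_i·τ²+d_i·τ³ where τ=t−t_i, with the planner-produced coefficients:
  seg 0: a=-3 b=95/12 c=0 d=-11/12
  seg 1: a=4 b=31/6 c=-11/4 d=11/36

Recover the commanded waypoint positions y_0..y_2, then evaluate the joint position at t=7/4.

y_0=-3 y_1=4 y_2=3
S(7/4) = 1653/256

y_0 = S_0(0) = a_0 = -3
y_1 = S_1(0) = a_1 = 4
y_2 = S_1(3) = 3
t_q=7/4 is in segment 1 (τ=3/4); S_1(τ)=1653/256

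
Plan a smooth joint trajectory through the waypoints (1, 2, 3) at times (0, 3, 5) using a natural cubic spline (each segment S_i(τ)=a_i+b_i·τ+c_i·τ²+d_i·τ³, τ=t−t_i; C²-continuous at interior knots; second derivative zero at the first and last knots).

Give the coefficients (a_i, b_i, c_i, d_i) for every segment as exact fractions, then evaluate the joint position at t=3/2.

  seg 0: a=1 b=17/60 c=0 d=1/180
  seg 1: a=2 b=13/30 c=1/20 d=-1/120
S(3/2) = 231/160

Δ: Δ0=1/3, Δ1=1/2
row 1: diag=10, rhs=1; c'=1/5, d'=1/10
back: M1=1/10
M: M0=0, M1=1/10, M2=0
seg 0: a=1, c=M0/2=0, d=(M1−M0)/(6·3)=1/180, b=Δ0−h0·(2M0+M1)/6=17/60
seg 1: a=2, c=M1/2=1/20, d=(M2−M1)/(6·2)=-1/120, b=Δ1−h1·(2M1+M2)/6=13/30
t_q=3/2 → seg 0, τ=3/2; S=1+17/60·τ+0·τ²+1/180·τ³=231/160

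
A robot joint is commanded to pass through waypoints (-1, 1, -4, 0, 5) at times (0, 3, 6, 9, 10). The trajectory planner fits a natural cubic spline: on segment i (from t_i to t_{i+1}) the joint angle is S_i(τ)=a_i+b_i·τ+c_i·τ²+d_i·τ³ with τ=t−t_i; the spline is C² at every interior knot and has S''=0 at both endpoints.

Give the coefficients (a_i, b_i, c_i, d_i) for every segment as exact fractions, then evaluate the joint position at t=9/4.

Δ: Δ0=2/3, Δ1=-5/3, Δ2=4/3, Δ3=5
row 1: diag=12, rhs=-14; c'=1/4, d'=-7/6
row 2: denom=12−3·1/4=45/4; d'=(18−3·-7/6)/(45/4)=86/45
row 3: denom=8−3·4/15=36/5; d'=(22−3·86/45)/(36/5)=61/27
back: M3=61/27
back: M2=86/45−4/15·61/27=106/81
back: M1=-7/6−1/4·106/81=-121/81
M: M0=0, M1=-121/81, M2=106/81, M3=61/27, M4=0
seg 0: a=-1, c=M0/2=0, d=(M1−M0)/(6·3)=-121/1458, b=Δ0−h0·(2M0+M1)/6=229/162
seg 1: a=1, c=M1/2=-121/162, d=(M2−M1)/(6·3)=227/1458, b=Δ1−h1·(2M1+M2)/6=-67/81
seg 2: a=-4, c=M2/2=53/81, d=(M3−M2)/(6·3)=77/1458, b=Δ2−h2·(2M2+M3)/6=-179/162
seg 3: a=0, c=M3/2=61/54, d=(M4−M3)/(6·1)=-61/162, b=Δ3−h3·(2M3+M4)/6=344/81
t_q=9/4 → seg 0, τ=9/4; S=-1+229/162·τ+0·τ²+-121/1458·τ³=1423/1152

  seg 0: a=-1 b=229/162 c=0 d=-121/1458
  seg 1: a=1 b=-67/81 c=-121/162 d=227/1458
  seg 2: a=-4 b=-179/162 c=53/81 d=77/1458
  seg 3: a=0 b=344/81 c=61/54 d=-61/162
S(9/4) = 1423/1152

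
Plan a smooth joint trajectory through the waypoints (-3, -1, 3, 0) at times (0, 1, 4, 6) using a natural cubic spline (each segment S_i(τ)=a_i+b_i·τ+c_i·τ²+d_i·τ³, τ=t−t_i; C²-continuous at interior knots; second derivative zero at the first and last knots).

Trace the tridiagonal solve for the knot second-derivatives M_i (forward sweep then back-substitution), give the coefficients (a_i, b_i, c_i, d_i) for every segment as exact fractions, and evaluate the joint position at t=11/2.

Δ: Δ0=2, Δ1=4/3, Δ2=-3/2
row 1: diag=8, rhs=-4; c'=3/8, d'=-1/2
row 2: denom=10−3·3/8=71/8; d'=(-17−3·-1/2)/(71/8)=-124/71
back: M2=-124/71
back: M1=-1/2−3/8·-124/71=11/71
M: M0=0, M1=11/71, M2=-124/71, M3=0
seg 0: a=-3, c=M0/2=0, d=(M1−M0)/(6·1)=11/426, b=Δ0−h0·(2M0+M1)/6=841/426
seg 1: a=-1, c=M1/2=11/142, d=(M2−M1)/(6·3)=-15/142, b=Δ1−h1·(2M1+M2)/6=437/213
seg 2: a=3, c=M2/2=-62/71, d=(M3−M2)/(6·2)=31/213, b=Δ2−h2·(2M2+M3)/6=-143/426
t_q=11/2 → seg 2, τ=3/2; S=3+-143/426·τ+-62/71·τ²+31/213·τ³=581/568

  seg 0: a=-3 b=841/426 c=0 d=11/426
  seg 1: a=-1 b=437/213 c=11/142 d=-15/142
  seg 2: a=3 b=-143/426 c=-62/71 d=31/213
S(11/2) = 581/568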